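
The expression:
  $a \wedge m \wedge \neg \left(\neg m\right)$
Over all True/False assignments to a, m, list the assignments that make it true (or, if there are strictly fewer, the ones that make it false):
is true only for:
  a=True, m=True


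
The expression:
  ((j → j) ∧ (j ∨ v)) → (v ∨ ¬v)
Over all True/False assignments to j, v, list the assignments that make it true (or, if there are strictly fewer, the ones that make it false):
is always true.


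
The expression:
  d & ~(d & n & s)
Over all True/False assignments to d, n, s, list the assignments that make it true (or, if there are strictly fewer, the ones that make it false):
is true only for:
  d=True, n=False, s=False;
  d=True, n=False, s=True;
  d=True, n=True, s=False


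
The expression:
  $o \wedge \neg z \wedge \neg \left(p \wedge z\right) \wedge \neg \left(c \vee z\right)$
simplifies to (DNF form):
$o \wedge \neg c \wedge \neg z$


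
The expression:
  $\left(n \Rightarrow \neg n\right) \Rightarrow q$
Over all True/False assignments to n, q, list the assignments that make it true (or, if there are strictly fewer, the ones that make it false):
is false only for:
  n=False, q=False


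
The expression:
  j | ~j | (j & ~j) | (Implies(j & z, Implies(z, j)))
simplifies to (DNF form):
True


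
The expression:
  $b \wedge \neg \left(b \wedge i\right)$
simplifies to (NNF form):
$b \wedge \neg i$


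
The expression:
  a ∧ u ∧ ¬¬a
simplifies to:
a ∧ u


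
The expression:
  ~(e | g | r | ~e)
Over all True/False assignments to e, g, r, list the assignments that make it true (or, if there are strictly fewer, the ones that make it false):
is never true.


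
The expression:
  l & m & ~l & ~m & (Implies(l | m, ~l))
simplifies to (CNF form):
False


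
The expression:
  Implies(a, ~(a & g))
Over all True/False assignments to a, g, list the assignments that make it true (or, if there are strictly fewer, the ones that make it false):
is false only for:
  a=True, g=True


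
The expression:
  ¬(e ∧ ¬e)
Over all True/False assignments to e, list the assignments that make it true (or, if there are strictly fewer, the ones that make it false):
is always true.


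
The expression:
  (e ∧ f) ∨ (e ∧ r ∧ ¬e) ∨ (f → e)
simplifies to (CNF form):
e ∨ ¬f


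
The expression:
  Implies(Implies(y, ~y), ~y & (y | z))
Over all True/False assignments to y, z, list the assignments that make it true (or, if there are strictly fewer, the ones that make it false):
is false only for:
  y=False, z=False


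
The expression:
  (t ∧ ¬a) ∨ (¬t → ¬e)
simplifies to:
t ∨ ¬e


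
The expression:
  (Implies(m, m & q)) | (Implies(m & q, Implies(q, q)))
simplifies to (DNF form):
True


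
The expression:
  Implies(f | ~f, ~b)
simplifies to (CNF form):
~b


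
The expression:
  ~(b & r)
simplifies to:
~b | ~r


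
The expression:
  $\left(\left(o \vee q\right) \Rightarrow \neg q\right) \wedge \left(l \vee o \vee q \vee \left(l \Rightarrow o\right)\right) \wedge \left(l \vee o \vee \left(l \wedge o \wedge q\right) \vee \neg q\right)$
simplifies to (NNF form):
$\neg q$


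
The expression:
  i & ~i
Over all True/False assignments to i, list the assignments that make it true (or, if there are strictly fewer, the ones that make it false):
is never true.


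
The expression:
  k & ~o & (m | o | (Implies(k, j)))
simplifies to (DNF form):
(j & k & ~o) | (k & m & ~o)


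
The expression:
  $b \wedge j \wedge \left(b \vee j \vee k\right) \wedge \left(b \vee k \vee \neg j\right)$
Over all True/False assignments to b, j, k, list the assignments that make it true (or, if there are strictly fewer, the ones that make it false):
is true only for:
  b=True, j=True, k=False;
  b=True, j=True, k=True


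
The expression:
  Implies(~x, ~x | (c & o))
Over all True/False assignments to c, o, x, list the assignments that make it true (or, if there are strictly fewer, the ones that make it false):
is always true.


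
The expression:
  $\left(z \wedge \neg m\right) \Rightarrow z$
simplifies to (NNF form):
$\text{True}$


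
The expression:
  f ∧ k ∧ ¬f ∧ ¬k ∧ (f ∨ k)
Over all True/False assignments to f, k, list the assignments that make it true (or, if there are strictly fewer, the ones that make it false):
is never true.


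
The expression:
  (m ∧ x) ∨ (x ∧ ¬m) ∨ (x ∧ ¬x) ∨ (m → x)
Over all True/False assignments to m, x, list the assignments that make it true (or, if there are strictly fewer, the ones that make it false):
is false only for:
  m=True, x=False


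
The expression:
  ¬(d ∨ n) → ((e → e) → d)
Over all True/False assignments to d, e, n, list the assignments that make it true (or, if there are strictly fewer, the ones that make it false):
is false only for:
  d=False, e=False, n=False;
  d=False, e=True, n=False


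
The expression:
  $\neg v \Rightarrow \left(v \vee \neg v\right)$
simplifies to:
$\text{True}$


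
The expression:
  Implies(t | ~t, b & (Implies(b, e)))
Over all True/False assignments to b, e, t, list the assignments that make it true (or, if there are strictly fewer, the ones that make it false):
is true only for:
  b=True, e=True, t=False;
  b=True, e=True, t=True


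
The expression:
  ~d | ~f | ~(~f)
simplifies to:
True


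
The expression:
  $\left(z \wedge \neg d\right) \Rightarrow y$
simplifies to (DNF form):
$d \vee y \vee \neg z$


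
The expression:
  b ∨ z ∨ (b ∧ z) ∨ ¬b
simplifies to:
True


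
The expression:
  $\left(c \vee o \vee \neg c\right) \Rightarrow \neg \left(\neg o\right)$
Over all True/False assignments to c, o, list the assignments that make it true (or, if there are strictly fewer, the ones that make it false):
is true only for:
  c=False, o=True;
  c=True, o=True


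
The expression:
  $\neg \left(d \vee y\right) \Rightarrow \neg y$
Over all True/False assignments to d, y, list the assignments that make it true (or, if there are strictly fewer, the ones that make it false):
is always true.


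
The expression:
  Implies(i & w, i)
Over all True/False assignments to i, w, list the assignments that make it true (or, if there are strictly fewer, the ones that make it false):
is always true.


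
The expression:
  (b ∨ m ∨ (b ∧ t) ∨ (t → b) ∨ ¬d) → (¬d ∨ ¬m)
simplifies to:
¬d ∨ ¬m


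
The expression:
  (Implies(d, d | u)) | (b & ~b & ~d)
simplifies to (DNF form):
True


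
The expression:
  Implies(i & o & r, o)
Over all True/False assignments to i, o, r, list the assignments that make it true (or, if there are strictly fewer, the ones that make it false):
is always true.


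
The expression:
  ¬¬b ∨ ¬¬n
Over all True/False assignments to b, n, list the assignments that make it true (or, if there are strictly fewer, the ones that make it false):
is false only for:
  b=False, n=False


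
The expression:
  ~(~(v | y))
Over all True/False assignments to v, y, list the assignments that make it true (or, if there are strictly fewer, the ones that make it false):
is false only for:
  v=False, y=False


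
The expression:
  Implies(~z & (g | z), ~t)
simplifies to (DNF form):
z | ~g | ~t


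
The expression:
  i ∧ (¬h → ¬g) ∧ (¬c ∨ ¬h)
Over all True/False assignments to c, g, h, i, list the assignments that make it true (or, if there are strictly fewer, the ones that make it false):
is true only for:
  c=False, g=False, h=False, i=True;
  c=False, g=False, h=True, i=True;
  c=False, g=True, h=True, i=True;
  c=True, g=False, h=False, i=True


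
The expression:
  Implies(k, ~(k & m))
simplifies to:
~k | ~m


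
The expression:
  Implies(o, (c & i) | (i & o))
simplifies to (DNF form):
i | ~o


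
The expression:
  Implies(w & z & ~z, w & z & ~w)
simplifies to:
True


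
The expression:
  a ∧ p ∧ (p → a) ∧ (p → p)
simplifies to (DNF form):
a ∧ p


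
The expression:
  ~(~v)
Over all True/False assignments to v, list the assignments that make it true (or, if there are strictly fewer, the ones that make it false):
is true only for:
  v=True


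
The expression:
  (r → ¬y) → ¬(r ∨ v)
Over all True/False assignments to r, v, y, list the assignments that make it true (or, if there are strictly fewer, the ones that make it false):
is true only for:
  r=False, v=False, y=False;
  r=False, v=False, y=True;
  r=True, v=False, y=True;
  r=True, v=True, y=True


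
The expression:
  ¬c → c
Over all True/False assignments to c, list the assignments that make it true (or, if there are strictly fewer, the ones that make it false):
is true only for:
  c=True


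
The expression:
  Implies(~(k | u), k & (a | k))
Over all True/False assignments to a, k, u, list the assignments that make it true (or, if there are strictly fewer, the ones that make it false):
is false only for:
  a=False, k=False, u=False;
  a=True, k=False, u=False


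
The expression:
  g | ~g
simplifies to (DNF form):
True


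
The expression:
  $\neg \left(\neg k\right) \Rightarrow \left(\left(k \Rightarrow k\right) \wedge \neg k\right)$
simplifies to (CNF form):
$\neg k$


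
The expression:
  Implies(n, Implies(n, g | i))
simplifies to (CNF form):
g | i | ~n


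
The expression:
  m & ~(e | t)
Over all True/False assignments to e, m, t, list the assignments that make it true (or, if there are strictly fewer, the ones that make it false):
is true only for:
  e=False, m=True, t=False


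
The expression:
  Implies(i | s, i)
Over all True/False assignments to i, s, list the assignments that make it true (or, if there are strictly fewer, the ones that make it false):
is false only for:
  i=False, s=True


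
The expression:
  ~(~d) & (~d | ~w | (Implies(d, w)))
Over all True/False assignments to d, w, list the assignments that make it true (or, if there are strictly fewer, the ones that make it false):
is true only for:
  d=True, w=False;
  d=True, w=True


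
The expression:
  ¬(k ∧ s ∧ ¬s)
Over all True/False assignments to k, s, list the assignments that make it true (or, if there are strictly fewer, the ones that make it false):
is always true.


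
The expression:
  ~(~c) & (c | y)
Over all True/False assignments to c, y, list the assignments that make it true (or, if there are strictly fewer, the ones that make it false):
is true only for:
  c=True, y=False;
  c=True, y=True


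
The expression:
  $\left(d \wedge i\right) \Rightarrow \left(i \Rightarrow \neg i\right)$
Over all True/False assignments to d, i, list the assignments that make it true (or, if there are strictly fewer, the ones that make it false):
is false only for:
  d=True, i=True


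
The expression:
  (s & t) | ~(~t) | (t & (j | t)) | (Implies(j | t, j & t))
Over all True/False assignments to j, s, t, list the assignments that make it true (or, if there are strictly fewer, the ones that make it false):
is false only for:
  j=True, s=False, t=False;
  j=True, s=True, t=False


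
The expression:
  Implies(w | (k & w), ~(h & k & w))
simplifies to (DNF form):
~h | ~k | ~w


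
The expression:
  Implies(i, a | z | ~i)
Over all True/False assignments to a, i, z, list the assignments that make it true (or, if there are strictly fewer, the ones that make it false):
is false only for:
  a=False, i=True, z=False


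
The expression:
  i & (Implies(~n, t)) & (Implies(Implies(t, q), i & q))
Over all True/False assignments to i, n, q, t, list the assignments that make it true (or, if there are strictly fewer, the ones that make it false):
is true only for:
  i=True, n=False, q=False, t=True;
  i=True, n=False, q=True, t=True;
  i=True, n=True, q=False, t=True;
  i=True, n=True, q=True, t=False;
  i=True, n=True, q=True, t=True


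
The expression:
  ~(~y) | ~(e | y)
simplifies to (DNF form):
y | ~e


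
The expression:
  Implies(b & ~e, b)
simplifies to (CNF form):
True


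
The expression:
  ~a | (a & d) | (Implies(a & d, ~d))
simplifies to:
True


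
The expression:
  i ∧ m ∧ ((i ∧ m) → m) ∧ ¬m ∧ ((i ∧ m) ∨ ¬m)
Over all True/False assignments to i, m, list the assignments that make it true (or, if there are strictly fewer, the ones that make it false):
is never true.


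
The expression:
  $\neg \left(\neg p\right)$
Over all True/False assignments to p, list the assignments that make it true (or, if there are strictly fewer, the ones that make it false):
is true only for:
  p=True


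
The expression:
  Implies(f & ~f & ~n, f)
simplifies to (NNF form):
True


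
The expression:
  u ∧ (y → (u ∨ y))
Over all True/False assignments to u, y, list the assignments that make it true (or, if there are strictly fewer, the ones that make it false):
is true only for:
  u=True, y=False;
  u=True, y=True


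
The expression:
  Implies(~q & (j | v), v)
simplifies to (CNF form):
q | v | ~j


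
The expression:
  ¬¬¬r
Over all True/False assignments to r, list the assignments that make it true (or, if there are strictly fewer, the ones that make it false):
is true only for:
  r=False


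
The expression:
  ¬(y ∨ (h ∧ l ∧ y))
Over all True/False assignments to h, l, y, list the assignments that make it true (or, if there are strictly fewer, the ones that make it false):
is true only for:
  h=False, l=False, y=False;
  h=False, l=True, y=False;
  h=True, l=False, y=False;
  h=True, l=True, y=False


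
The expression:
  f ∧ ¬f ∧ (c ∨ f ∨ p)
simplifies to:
False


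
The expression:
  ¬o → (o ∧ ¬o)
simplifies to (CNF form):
o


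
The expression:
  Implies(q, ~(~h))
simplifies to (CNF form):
h | ~q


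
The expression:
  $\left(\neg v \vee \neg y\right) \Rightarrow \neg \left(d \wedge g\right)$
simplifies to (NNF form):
$\left(v \wedge y\right) \vee \neg d \vee \neg g$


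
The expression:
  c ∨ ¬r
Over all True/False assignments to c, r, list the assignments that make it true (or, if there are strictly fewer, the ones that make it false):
is false only for:
  c=False, r=True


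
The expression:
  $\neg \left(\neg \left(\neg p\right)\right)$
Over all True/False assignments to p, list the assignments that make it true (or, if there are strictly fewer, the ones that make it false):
is true only for:
  p=False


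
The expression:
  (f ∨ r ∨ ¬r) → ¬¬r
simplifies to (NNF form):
r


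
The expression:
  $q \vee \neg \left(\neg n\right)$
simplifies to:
$n \vee q$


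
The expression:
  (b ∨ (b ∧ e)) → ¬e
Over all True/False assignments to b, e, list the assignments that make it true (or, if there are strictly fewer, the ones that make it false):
is false only for:
  b=True, e=True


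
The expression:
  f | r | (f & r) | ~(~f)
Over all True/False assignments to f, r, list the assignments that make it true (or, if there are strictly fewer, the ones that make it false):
is false only for:
  f=False, r=False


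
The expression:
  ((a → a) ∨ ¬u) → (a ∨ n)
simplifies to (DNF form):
a ∨ n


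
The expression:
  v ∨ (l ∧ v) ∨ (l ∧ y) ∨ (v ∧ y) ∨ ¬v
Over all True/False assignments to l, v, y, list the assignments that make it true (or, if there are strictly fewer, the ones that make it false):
is always true.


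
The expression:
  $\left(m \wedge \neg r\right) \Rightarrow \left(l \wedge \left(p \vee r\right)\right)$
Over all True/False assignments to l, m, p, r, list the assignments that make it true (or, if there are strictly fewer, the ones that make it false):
is false only for:
  l=False, m=True, p=False, r=False;
  l=False, m=True, p=True, r=False;
  l=True, m=True, p=False, r=False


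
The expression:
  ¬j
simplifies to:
¬j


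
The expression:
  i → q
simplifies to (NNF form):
q ∨ ¬i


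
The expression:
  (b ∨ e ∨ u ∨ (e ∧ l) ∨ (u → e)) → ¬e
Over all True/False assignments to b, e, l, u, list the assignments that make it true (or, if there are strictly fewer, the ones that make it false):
is true only for:
  b=False, e=False, l=False, u=False;
  b=False, e=False, l=False, u=True;
  b=False, e=False, l=True, u=False;
  b=False, e=False, l=True, u=True;
  b=True, e=False, l=False, u=False;
  b=True, e=False, l=False, u=True;
  b=True, e=False, l=True, u=False;
  b=True, e=False, l=True, u=True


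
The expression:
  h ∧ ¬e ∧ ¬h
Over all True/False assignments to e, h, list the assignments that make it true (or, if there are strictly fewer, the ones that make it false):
is never true.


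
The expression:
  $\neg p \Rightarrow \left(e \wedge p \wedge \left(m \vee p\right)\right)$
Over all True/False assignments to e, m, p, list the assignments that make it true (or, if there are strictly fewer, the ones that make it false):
is true only for:
  e=False, m=False, p=True;
  e=False, m=True, p=True;
  e=True, m=False, p=True;
  e=True, m=True, p=True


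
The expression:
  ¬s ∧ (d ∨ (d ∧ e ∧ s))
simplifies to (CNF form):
d ∧ ¬s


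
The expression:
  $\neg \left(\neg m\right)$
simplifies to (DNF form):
$m$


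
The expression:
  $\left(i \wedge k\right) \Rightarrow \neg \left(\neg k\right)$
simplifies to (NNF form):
$\text{True}$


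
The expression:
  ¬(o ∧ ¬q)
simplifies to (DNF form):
q ∨ ¬o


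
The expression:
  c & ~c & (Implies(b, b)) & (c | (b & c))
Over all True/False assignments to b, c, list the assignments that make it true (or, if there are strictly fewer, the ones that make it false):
is never true.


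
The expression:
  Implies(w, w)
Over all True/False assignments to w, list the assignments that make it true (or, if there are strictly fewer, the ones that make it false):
is always true.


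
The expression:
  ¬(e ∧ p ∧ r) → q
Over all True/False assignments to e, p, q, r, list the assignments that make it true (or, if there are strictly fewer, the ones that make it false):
is false only for:
  e=False, p=False, q=False, r=False;
  e=False, p=False, q=False, r=True;
  e=False, p=True, q=False, r=False;
  e=False, p=True, q=False, r=True;
  e=True, p=False, q=False, r=False;
  e=True, p=False, q=False, r=True;
  e=True, p=True, q=False, r=False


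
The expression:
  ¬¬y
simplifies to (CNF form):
y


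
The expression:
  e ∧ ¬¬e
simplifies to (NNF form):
e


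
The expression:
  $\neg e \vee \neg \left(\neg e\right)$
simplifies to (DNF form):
$\text{True}$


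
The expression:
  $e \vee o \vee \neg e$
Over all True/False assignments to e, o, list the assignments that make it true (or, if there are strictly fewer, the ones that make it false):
is always true.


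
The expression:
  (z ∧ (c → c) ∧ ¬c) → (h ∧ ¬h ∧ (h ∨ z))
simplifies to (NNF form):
c ∨ ¬z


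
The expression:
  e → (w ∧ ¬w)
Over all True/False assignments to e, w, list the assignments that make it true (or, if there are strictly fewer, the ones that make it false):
is true only for:
  e=False, w=False;
  e=False, w=True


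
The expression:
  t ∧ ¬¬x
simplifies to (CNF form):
t ∧ x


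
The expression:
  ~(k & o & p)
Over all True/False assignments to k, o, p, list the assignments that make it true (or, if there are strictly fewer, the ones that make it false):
is false only for:
  k=True, o=True, p=True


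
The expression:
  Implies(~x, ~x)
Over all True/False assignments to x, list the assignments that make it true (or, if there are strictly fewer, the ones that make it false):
is always true.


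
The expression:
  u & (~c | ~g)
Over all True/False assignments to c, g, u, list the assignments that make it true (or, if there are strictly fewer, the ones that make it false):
is true only for:
  c=False, g=False, u=True;
  c=False, g=True, u=True;
  c=True, g=False, u=True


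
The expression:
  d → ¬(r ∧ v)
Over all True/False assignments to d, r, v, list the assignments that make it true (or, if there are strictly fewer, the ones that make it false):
is false only for:
  d=True, r=True, v=True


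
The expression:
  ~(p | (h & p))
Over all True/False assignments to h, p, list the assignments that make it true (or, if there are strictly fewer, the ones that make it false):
is true only for:
  h=False, p=False;
  h=True, p=False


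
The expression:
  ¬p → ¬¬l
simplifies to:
l ∨ p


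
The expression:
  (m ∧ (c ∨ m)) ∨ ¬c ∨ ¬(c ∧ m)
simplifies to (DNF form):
True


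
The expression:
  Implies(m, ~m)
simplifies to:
~m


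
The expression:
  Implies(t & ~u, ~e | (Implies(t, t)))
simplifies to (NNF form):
True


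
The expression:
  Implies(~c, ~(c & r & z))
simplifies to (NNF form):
True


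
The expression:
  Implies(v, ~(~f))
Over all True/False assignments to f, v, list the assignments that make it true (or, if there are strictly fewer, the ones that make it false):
is false only for:
  f=False, v=True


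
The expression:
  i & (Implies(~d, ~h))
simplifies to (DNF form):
(d & i) | (i & ~h)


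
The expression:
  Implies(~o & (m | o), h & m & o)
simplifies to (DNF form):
o | ~m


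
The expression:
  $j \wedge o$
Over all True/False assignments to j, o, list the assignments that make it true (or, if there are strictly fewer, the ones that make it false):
is true only for:
  j=True, o=True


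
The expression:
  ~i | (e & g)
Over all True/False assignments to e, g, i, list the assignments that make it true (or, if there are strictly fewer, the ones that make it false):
is false only for:
  e=False, g=False, i=True;
  e=False, g=True, i=True;
  e=True, g=False, i=True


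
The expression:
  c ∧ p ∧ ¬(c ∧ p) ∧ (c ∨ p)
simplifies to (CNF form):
False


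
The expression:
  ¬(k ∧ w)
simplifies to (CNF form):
¬k ∨ ¬w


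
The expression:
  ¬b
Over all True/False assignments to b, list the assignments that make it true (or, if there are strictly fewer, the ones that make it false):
is true only for:
  b=False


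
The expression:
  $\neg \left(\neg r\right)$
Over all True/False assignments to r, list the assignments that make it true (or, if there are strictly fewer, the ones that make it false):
is true only for:
  r=True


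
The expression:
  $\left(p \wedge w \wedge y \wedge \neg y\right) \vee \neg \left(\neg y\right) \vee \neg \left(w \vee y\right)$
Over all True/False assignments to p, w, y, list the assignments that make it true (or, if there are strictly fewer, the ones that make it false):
is false only for:
  p=False, w=True, y=False;
  p=True, w=True, y=False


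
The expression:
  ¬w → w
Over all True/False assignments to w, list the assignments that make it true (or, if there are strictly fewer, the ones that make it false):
is true only for:
  w=True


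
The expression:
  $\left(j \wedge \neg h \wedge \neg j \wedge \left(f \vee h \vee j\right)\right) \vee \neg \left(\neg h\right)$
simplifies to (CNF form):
$h$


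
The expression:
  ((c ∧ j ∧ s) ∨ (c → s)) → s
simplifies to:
c ∨ s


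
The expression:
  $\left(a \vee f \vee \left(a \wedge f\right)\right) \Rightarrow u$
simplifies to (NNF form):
$u \vee \left(\neg a \wedge \neg f\right)$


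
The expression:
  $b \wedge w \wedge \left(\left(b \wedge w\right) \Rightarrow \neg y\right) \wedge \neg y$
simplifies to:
$b \wedge w \wedge \neg y$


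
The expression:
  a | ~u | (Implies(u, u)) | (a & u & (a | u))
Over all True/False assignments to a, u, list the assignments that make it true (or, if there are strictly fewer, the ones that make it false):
is always true.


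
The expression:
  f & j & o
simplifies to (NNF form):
f & j & o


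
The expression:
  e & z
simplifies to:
e & z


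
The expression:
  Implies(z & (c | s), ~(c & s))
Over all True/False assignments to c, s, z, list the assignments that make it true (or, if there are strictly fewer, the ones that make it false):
is false only for:
  c=True, s=True, z=True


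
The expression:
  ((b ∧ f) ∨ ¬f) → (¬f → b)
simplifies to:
b ∨ f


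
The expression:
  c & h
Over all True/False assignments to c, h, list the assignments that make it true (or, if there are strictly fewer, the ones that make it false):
is true only for:
  c=True, h=True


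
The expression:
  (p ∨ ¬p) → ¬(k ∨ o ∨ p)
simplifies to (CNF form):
¬k ∧ ¬o ∧ ¬p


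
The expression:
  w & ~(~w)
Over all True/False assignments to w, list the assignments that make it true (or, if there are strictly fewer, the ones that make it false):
is true only for:
  w=True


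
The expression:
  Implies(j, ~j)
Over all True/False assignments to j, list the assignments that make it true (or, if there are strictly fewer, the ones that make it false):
is true only for:
  j=False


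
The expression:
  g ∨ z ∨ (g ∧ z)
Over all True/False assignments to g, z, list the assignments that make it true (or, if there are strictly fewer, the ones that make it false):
is false only for:
  g=False, z=False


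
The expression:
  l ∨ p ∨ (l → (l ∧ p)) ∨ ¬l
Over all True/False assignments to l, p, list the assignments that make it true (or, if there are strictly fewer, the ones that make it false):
is always true.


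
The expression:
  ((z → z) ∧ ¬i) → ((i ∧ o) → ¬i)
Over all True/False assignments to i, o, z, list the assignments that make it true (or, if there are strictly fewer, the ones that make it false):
is always true.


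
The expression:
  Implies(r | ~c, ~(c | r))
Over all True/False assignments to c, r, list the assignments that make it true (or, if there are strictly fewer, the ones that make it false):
is true only for:
  c=False, r=False;
  c=True, r=False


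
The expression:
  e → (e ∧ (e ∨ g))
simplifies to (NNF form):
True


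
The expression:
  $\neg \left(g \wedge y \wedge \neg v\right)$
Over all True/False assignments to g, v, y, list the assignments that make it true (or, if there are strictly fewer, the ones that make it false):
is false only for:
  g=True, v=False, y=True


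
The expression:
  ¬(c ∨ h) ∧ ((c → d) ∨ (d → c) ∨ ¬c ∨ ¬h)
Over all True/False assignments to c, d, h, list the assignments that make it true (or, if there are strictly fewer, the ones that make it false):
is true only for:
  c=False, d=False, h=False;
  c=False, d=True, h=False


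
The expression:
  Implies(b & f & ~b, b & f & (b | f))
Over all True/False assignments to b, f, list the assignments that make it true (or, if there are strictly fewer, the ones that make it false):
is always true.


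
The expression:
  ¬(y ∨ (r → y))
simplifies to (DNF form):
r ∧ ¬y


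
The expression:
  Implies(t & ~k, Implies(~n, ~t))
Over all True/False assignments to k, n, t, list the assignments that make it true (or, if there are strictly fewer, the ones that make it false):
is false only for:
  k=False, n=False, t=True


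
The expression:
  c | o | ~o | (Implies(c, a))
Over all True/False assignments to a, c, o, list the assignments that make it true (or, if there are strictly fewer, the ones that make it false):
is always true.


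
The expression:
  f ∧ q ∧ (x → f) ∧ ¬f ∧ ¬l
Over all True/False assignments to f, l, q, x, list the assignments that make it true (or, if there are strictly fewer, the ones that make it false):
is never true.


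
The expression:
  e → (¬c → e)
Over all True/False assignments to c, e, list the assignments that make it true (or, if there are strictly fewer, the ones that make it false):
is always true.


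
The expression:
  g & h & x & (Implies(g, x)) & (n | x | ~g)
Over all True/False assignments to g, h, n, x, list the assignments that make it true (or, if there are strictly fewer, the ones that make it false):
is true only for:
  g=True, h=True, n=False, x=True;
  g=True, h=True, n=True, x=True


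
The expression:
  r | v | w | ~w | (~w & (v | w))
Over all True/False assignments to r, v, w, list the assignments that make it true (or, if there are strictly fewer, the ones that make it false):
is always true.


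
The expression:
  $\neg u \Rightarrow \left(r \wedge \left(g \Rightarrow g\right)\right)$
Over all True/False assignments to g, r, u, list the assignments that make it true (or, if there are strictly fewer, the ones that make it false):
is false only for:
  g=False, r=False, u=False;
  g=True, r=False, u=False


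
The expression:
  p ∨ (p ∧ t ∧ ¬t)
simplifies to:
p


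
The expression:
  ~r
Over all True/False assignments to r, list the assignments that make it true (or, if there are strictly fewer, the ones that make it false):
is true only for:
  r=False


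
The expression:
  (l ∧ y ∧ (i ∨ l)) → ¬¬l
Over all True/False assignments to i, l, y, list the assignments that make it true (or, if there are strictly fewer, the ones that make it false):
is always true.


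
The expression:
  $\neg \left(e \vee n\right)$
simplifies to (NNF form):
$\neg e \wedge \neg n$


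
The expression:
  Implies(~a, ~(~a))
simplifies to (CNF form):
a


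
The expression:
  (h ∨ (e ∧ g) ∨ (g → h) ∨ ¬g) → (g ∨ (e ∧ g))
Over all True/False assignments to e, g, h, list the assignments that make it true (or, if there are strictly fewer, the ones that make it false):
is true only for:
  e=False, g=True, h=False;
  e=False, g=True, h=True;
  e=True, g=True, h=False;
  e=True, g=True, h=True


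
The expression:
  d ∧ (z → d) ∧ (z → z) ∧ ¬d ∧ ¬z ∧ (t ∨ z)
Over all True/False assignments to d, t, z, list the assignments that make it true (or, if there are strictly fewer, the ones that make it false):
is never true.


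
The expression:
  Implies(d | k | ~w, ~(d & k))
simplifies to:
~d | ~k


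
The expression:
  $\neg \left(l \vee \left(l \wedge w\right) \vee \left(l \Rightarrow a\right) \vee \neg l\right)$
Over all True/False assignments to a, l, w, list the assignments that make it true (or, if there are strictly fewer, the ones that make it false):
is never true.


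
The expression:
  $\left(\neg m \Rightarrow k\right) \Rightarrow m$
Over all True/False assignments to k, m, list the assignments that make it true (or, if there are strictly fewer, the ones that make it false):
is false only for:
  k=True, m=False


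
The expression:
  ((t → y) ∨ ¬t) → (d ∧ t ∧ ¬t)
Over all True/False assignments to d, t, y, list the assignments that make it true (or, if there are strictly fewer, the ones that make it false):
is true only for:
  d=False, t=True, y=False;
  d=True, t=True, y=False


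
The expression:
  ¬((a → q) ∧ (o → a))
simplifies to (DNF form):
(a ∧ ¬q) ∨ (o ∧ ¬a)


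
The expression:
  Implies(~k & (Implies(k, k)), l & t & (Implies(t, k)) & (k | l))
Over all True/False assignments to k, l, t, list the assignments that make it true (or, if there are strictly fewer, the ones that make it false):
is true only for:
  k=True, l=False, t=False;
  k=True, l=False, t=True;
  k=True, l=True, t=False;
  k=True, l=True, t=True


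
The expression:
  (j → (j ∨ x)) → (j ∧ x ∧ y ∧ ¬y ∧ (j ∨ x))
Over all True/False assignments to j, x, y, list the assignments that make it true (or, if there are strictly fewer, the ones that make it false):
is never true.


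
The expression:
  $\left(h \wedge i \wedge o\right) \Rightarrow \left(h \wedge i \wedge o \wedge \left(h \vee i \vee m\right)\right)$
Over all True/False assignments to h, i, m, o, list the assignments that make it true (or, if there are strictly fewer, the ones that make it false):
is always true.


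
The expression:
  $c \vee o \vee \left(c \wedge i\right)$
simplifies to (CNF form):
$c \vee o$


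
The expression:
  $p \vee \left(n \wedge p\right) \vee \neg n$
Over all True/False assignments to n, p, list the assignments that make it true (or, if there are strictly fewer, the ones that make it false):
is false only for:
  n=True, p=False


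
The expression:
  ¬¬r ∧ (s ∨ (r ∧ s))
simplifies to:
r ∧ s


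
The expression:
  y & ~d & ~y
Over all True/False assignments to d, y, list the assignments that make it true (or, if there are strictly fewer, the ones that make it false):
is never true.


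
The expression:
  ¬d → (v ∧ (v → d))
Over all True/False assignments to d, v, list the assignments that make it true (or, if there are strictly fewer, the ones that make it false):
is true only for:
  d=True, v=False;
  d=True, v=True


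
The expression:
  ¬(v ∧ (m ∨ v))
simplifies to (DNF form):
¬v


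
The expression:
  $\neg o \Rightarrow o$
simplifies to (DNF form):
$o$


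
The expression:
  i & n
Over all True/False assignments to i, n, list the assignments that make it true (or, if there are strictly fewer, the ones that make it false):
is true only for:
  i=True, n=True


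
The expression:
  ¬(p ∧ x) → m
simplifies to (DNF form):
m ∨ (p ∧ x)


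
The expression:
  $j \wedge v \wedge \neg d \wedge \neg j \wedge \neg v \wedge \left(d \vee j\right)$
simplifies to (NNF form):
$\text{False}$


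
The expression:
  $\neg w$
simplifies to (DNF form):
$\neg w$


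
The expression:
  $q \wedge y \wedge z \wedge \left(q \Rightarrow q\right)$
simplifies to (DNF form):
$q \wedge y \wedge z$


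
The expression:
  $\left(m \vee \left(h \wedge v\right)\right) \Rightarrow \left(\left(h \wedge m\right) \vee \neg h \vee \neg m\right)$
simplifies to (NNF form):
$\text{True}$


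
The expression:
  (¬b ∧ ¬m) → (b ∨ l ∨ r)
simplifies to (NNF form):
b ∨ l ∨ m ∨ r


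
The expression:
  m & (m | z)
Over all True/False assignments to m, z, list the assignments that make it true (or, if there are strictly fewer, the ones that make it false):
is true only for:
  m=True, z=False;
  m=True, z=True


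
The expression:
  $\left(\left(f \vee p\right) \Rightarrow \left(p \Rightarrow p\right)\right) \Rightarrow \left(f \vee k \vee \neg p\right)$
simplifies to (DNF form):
$f \vee k \vee \neg p$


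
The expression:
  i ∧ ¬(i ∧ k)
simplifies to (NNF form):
i ∧ ¬k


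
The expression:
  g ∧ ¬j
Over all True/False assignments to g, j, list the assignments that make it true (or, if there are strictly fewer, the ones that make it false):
is true only for:
  g=True, j=False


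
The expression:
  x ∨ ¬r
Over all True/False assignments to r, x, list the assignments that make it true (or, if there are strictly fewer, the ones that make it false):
is false only for:
  r=True, x=False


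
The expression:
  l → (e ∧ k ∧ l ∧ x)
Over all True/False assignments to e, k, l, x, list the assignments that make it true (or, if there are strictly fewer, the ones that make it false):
is false only for:
  e=False, k=False, l=True, x=False;
  e=False, k=False, l=True, x=True;
  e=False, k=True, l=True, x=False;
  e=False, k=True, l=True, x=True;
  e=True, k=False, l=True, x=False;
  e=True, k=False, l=True, x=True;
  e=True, k=True, l=True, x=False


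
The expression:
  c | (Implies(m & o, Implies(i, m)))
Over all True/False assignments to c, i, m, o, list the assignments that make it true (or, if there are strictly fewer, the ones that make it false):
is always true.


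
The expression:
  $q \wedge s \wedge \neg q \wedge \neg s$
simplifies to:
$\text{False}$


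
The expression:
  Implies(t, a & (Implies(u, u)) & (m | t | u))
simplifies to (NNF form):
a | ~t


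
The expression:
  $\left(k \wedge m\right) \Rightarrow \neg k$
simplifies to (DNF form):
$\neg k \vee \neg m$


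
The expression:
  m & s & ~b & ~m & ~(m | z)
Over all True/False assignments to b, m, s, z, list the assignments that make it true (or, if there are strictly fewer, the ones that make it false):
is never true.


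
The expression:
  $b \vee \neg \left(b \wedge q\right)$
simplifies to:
$\text{True}$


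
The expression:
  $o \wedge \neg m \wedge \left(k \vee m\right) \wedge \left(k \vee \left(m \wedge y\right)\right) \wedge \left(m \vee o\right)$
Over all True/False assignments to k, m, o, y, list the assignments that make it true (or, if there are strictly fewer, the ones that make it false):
is true only for:
  k=True, m=False, o=True, y=False;
  k=True, m=False, o=True, y=True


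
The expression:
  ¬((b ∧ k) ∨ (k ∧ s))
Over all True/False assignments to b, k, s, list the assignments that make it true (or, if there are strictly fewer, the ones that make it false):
is false only for:
  b=False, k=True, s=True;
  b=True, k=True, s=False;
  b=True, k=True, s=True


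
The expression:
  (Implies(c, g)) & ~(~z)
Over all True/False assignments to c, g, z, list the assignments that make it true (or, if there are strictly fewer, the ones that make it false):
is true only for:
  c=False, g=False, z=True;
  c=False, g=True, z=True;
  c=True, g=True, z=True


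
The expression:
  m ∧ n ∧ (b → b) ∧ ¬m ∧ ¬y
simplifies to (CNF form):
False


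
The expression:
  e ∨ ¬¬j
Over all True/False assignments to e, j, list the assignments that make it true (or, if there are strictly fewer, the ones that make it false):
is false only for:
  e=False, j=False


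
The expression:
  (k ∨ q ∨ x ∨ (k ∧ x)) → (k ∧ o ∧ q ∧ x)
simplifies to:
(¬k ∧ ¬q ∧ ¬x) ∨ (k ∧ o ∧ q ∧ x)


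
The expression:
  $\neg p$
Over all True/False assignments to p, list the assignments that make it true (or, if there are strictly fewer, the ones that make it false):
is true only for:
  p=False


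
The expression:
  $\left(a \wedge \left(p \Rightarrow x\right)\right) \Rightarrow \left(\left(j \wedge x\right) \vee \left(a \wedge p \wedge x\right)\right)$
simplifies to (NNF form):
$p \vee \left(j \wedge x\right) \vee \neg a$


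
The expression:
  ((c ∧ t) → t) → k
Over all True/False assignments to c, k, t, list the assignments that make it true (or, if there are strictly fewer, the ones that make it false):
is true only for:
  c=False, k=True, t=False;
  c=False, k=True, t=True;
  c=True, k=True, t=False;
  c=True, k=True, t=True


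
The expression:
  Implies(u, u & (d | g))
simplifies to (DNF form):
d | g | ~u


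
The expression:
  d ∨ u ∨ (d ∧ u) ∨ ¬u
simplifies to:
True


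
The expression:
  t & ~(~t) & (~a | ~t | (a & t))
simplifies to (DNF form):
t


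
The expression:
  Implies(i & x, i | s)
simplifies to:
True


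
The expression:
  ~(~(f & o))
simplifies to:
f & o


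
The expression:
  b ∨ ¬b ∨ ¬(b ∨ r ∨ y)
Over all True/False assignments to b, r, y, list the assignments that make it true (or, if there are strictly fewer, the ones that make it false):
is always true.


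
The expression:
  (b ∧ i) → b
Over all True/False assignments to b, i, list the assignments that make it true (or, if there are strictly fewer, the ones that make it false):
is always true.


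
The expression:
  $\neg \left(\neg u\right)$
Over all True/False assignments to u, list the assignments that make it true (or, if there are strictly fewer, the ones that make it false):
is true only for:
  u=True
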